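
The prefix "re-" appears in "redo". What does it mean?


Prefix: re-
As in: redo -> re- + do
Meaning = again


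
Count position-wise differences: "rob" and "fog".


Comparing character by character (same length = 3):
  Pos 0: 'r' vs 'f' !=
  Pos 1: 'o' vs 'o' =
  Pos 2: 'b' vs 'g' !=
Hamming distance = 2


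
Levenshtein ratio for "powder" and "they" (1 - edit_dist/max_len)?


Word 1: "powder" (length 6)
Word 2: "they" (length 4)
One optimal edit sequence:
  1. delete 'p'  (+1)
  2. delete 'o'  (+1)
  3. substitute 'w' -> 't'  (+1)
  4. substitute 'd' -> 'h'  (+1)
  5. keep 'e'
  6. substitute 'r' -> 'y'  (+1)
Edit distance = 5
Max length = max(6, 4) = 6
Similarity = 1 - 5/6
= 0.1667


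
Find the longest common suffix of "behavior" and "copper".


Word 1: "behavior"
Word 2: "copper"
Comparing from end:
  Pos -1: 'r' == 'r'
  Pos -2: 'o' != 'e' (stop)
LCS = "r" (length 1)


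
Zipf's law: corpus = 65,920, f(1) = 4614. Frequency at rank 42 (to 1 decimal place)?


Zipf's law: f(r) = f(1) / r
f(1) = 4614
f(42) = 4614 / 42
= 109.9 occurrences


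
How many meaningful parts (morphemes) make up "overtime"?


Word: "overtime"
Morphemes: over- / time
Each morpheme carries meaning
= 2 morphemes


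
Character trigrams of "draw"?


Word: "draw" (length 4)
Number of trigrams = 4 - 3 + 1 = 2
  Position 0: "dra"
  Position 1: "raw"
Trigrams = "dra", "raw"


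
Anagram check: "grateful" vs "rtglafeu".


Word 1: "grateful" → sorted: aefglrtu
Word 2: "rtglafeu" → sorted: aefglrtu
Same letters? aefglrtu == aefglrtu
Anagram = Yes


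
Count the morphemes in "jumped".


Word: "jumped"
Morphemes: jump | -ed
Each morpheme carries meaning
= 2 morphemes


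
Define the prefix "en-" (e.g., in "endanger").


Prefix: en-
As in: endanger -> en- + danger
Meaning = cause to / put into


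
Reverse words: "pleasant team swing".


Original: "pleasant team swing"
Words (1..n): pleasant | team | swing
Reversed (n..1): swing | team | pleasant
Result = "swing team pleasant"


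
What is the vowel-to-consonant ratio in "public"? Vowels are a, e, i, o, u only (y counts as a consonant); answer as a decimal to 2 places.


Word: "public"
Vowels (a,e,i,o,u): 2
Consonants: 4
Ratio = 2/4
= 0.50


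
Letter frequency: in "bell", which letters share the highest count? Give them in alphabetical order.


Word: "bell"
Letter counts:
  'b': 1
  'e': 1
  'l': 2
Maximum count = 2
Most frequent = 'l' (2 times each)


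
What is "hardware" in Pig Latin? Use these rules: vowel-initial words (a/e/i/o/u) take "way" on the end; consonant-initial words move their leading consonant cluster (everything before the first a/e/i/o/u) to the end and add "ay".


Word: "hardware"
Starts with consonant(s) → move to end, add 'ay'
Consonant cluster: "h"
Pig Latin = "ardwarehay"


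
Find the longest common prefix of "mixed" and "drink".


Word 1: "mixed"
Word 2: "drink"
Comparing from start:
  Pos 0: 'm' != 'd' (stop)
LCP = "" (length 0)


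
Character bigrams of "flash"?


Word: "flash" (length 5)
Number of bigrams = 5 - 2 + 1 = 4
  Position 0: "fl"
  Position 1: "la"
  Position 2: "as"
  Position 3: "sh"
Bigrams = "fl", "la", "as", "sh"


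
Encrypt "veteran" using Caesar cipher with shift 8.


Word: "veteran"
Shift: 8
Each letter → (letter + shift) mod 26:
  'v' (21) + 8 = 3 → 'd'
  'e' (4) + 8 = 12 → 'm'
  't' (19) + 8 = 1 → 'b'
  'e' (4) + 8 = 12 → 'm'
  'r' (17) + 8 = 25 → 'z'
  'a' (0) + 8 = 8 → 'i'
  'n' (13) + 8 = 21 → 'v'
Result = "dmbmziv"


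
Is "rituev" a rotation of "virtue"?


Word: "virtue", Candidate: "rituev"
Method: check if candidate is substring of word+word
"virtuevirtue" contains "rituev"? No
Is rotation = No


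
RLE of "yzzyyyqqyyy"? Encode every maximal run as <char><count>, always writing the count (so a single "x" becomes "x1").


String: "yzzyyyqqyyy"
Scanning for consecutive runs:
  'y' x 1
  'z' x 2
  'y' x 3
  'q' x 2
  'y' x 3
RLE = "y1z2y3q2y3"


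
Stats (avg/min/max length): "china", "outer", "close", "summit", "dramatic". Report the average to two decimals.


Lengths: "china"=5, "outer"=5, "close"=5, "summit"=6, "dramatic"=8
Sum = 29, Count = 5
Average = 29/5 = 5.80
= avg=5.80, min=5, max=8


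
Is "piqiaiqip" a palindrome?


Word: "piqiaiqip"
Reversed: "piqiaiqip"
Forward == Backward? piqiaiqip == piqiaiqip
Palindrome = Yes


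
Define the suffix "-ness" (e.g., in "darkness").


Suffix: -ness
As in: darkness -> dark + -ness
Meaning = state of being


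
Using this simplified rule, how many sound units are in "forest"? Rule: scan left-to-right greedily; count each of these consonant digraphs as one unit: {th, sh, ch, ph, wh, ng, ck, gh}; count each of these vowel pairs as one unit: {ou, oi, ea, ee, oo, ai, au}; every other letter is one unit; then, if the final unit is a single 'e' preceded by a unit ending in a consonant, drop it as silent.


Word: "forest" (6 letters)
Left-to-right scan:
  1. 'f' (letter)
  2. 'o' (letter)
  3. 'r' (letter)
  4. 'e' (letter)
  5. 's' (letter)
  6. 't' (letter)
Units from scan: 6
Sound units = 6 units


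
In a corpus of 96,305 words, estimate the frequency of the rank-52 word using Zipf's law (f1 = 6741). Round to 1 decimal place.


Zipf's law: f(r) = f(1) / r
f(1) = 6741
f(52) = 6741 / 52
= 129.6 occurrences


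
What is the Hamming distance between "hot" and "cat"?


Comparing character by character (same length = 3):
  Pos 0: 'h' vs 'c' !=
  Pos 1: 'o' vs 'a' !=
  Pos 2: 't' vs 't' =
Hamming distance = 2


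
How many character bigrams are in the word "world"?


Word: "world" (length 5)
Number of 2-grams = length - 2 + 1 = 5 - 2 + 1
= 4


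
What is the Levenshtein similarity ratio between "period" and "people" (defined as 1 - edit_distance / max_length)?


Word 1: "period" (length 6)
Word 2: "people" (length 6)
One optimal edit sequence:
  1. keep 'p'
  2. keep 'e'
  3. substitute 'r' -> 'o'  (+1)
  4. substitute 'i' -> 'p'  (+1)
  5. substitute 'o' -> 'l'  (+1)
  6. substitute 'd' -> 'e'  (+1)
Edit distance = 4
Max length = max(6, 6) = 6
Similarity = 1 - 4/6
= 0.3333


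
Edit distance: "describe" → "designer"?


Word 1: "describe" (length 8)
Word 2: "designer" (length 8)
One optimal edit sequence (insert/delete/substitute each cost 1):
  1. keep 'd'
  2. keep 'e'
  3. keep 's'
  4. substitute 'c' -> 'i'  (+1)
  5. substitute 'r' -> 'g'  (+1)
  6. substitute 'i' -> 'n'  (+1)
  7. substitute 'b' -> 'e'  (+1)
  8. substitute 'e' -> 'r'  (+1)
Total edit operations: 5
Edit distance = 5


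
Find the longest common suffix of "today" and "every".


Word 1: "today"
Word 2: "every"
Comparing from end:
  Pos -1: 'y' == 'y'
  Pos -2: 'a' != 'r' (stop)
LCS = "y" (length 1)


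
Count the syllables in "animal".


Word: "animal"
Syllable breakdown: an / i / mal
Counting: 3 parts
= 3 syllables


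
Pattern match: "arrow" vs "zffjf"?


Pattern of "arrow": [0, 1, 1, 2, 3]
Pattern of "zffjf": [0, 1, 1, 2, 1]
Patterns do not match
Same pattern = No


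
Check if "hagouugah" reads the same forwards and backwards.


Word: "hagouugah"
Reversed: "haguuogah"
Forward == Backward? hagouugah != haguuogah
Palindrome = No


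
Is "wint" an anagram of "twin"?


Word 1: "twin" → sorted: intw
Word 2: "wint" → sorted: intw
Same letters? intw == intw
Anagram = Yes


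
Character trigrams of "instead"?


Word: "instead" (length 7)
Number of trigrams = 7 - 3 + 1 = 5
  Position 0: "ins"
  Position 1: "nst"
  Position 2: "ste"
  Position 3: "tea"
  Position 4: "ead"
Trigrams = "ins", "nst", "ste", "tea", "ead"


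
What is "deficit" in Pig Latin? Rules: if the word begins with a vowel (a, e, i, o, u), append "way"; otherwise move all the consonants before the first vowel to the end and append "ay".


Word: "deficit"
Starts with consonant(s) → move to end, add 'ay'
Consonant cluster: "d"
Pig Latin = "eficitday"


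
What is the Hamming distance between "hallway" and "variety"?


Comparing character by character (same length = 7):
  Pos 0: 'h' vs 'v' !=
  Pos 1: 'a' vs 'a' =
  Pos 2: 'l' vs 'r' !=
  Pos 3: 'l' vs 'i' !=
  Pos 4: 'w' vs 'e' !=
  Pos 5: 'a' vs 't' !=
  Pos 6: 'y' vs 'y' =
Hamming distance = 5


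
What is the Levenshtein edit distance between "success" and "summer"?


Word 1: "success" (length 7)
Word 2: "summer" (length 6)
One optimal edit sequence (insert/delete/substitute each cost 1):
  1. keep 's'
  2. keep 'u'
  3. substitute 'c' -> 'm'  (+1)
  4. substitute 'c' -> 'm'  (+1)
  5. keep 'e'
  6. delete 's'  (+1)
  7. substitute 's' -> 'r'  (+1)
Total edit operations: 4
Edit distance = 4


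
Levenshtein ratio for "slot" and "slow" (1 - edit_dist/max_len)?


Word 1: "slot" (length 4)
Word 2: "slow" (length 4)
One optimal edit sequence:
  1. keep 's'
  2. keep 'l'
  3. keep 'o'
  4. substitute 't' -> 'w'  (+1)
Edit distance = 1
Max length = max(4, 4) = 4
Similarity = 1 - 1/4
= 0.7500


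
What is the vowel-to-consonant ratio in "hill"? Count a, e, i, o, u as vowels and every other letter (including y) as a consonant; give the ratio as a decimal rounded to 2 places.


Word: "hill"
Vowels (a,e,i,o,u): 1
Consonants: 3
Ratio = 1/3
= 0.33


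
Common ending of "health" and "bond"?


Word 1: "health"
Word 2: "bond"
Comparing from end:
  Pos -1: 'h' != 'd' (stop)
LCS = "" (length 0)


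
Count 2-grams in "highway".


Word: "highway" (length 7)
Number of 2-grams = length - 2 + 1 = 7 - 2 + 1
= 6


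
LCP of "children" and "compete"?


Word 1: "children"
Word 2: "compete"
Comparing from start:
  Pos 0: 'c' == 'c'
  Pos 1: 'h' != 'o' (stop)
LCP = "c" (length 1)


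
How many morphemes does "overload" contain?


Word: "overload"
Morphemes: over- | load
Each morpheme carries meaning
= 2 morphemes


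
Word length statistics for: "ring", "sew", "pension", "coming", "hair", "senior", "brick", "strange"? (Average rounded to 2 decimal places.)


Lengths: "ring"=4, "sew"=3, "pension"=7, "coming"=6, "hair"=4, "senior"=6, "brick"=5, "strange"=7
Sum = 42, Count = 8
Average = 42/8 = 5.25
= avg=5.25, min=3, max=7


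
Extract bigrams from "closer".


Word: "closer" (length 6)
Number of bigrams = 6 - 2 + 1 = 5
  Position 0: "cl"
  Position 1: "lo"
  Position 2: "os"
  Position 3: "se"
  Position 4: "er"
Bigrams = "cl", "lo", "os", "se", "er"


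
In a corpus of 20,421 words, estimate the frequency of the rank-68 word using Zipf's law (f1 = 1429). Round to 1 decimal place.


Zipf's law: f(r) = f(1) / r
f(1) = 1429
f(68) = 1429 / 68
= 21.0 occurrences


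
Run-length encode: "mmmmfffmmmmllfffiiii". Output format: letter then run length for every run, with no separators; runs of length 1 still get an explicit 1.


String: "mmmmfffmmmmllfffiiii"
Scanning for consecutive runs:
  'm' x 4
  'f' x 3
  'm' x 4
  'l' x 2
  'f' x 3
  'i' x 4
RLE = "m4f3m4l2f3i4"


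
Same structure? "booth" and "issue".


Pattern of "booth": [0, 1, 1, 2, 3]
Pattern of "issue": [0, 1, 1, 2, 3]
Patterns match
Same pattern = Yes


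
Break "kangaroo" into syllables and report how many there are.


Word: "kangaroo"
Syllable breakdown: kan | ga | roo
Counting: 3 parts
= 3 syllables


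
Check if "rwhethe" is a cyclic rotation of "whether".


Word: "whether", Candidate: "rwhethe"
Method: check if candidate is substring of word+word
"whetherwhether" contains "rwhethe"? Yes
Is rotation = Yes


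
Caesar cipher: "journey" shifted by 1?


Word: "journey"
Shift: 1
Each letter → (letter + shift) mod 26:
  'j' (9) + 1 = 10 → 'k'
  'o' (14) + 1 = 15 → 'p'
  'u' (20) + 1 = 21 → 'v'
  'r' (17) + 1 = 18 → 's'
  'n' (13) + 1 = 14 → 'o'
  'e' (4) + 1 = 5 → 'f'
  'y' (24) + 1 = 25 → 'z'
Result = "kpvsofz"


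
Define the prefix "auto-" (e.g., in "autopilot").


Prefix: auto-
As in: autopilot -> auto- + pilot
Meaning = self


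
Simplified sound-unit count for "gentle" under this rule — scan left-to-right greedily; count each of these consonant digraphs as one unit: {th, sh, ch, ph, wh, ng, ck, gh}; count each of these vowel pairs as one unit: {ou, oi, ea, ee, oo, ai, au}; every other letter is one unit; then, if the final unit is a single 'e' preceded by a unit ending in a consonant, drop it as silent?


Word: "gentle" (6 letters)
Left-to-right scan:
  [1] 'g' (letter)
  [2] 'e' (letter)
  [3] 'n' (letter)
  [4] 't' (letter)
  [5] 'l' (letter)
  [6] 'e' (letter)
Units from scan: 6
Final unit is 'e' after a consonant -> drop as silent (-1)
Sound units = 5 units


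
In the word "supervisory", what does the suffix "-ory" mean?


Suffix: -ory
Example: supervisory = supervise + -ory, with a spelling change
Meaning = relating to / place for


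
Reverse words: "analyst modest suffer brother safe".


Original: "analyst modest suffer brother safe"
Words (1..n): analyst | modest | suffer | brother | safe
Reversed (n..1): safe | brother | suffer | modest | analyst
Result = "safe brother suffer modest analyst"


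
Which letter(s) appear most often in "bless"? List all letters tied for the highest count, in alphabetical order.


Word: "bless"
Letter counts:
  'b': 1
  'e': 1
  'l': 1
  's': 2
Maximum count = 2
Most frequent = 's' (2 times each)


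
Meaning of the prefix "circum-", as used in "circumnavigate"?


Prefix: circum-
Example: circumnavigate (circum- + navigate)
Meaning = around


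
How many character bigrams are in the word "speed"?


Word: "speed" (length 5)
Number of 2-grams = length - 2 + 1 = 5 - 2 + 1
= 4


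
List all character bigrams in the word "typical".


Word: "typical" (length 7)
Number of bigrams = 7 - 2 + 1 = 6
  Position 0: "ty"
  Position 1: "yp"
  Position 2: "pi"
  Position 3: "ic"
  Position 4: "ca"
  Position 5: "al"
Bigrams = "ty", "yp", "pi", "ic", "ca", "al"


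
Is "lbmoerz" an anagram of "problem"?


Word 1: "problem" → sorted: belmopr
Word 2: "lbmoerz" → sorted: belmorz
Same letters? belmopr != belmorz
Anagram = No


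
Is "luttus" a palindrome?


Word: "luttus"
Reversed: "suttul"
Forward == Backward? luttus != suttul
Palindrome = No


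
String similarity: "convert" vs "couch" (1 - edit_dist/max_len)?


Word 1: "convert" (length 7)
Word 2: "couch" (length 5)
One optimal edit sequence:
  1. keep 'c'
  2. keep 'o'
  3. delete 'n'  (+1)
  4. delete 'v'  (+1)
  5. substitute 'e' -> 'u'  (+1)
  6. substitute 'r' -> 'c'  (+1)
  7. substitute 't' -> 'h'  (+1)
Edit distance = 5
Max length = max(7, 5) = 7
Similarity = 1 - 5/7
= 0.2857


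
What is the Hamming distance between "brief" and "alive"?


Comparing character by character (same length = 5):
  Pos 0: 'b' vs 'a' !=
  Pos 1: 'r' vs 'l' !=
  Pos 2: 'i' vs 'i' =
  Pos 3: 'e' vs 'v' !=
  Pos 4: 'f' vs 'e' !=
Hamming distance = 4


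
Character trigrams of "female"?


Word: "female" (length 6)
Number of trigrams = 6 - 3 + 1 = 4
  Position 0: "fem"
  Position 1: "ema"
  Position 2: "mal"
  Position 3: "ale"
Trigrams = "fem", "ema", "mal", "ale"


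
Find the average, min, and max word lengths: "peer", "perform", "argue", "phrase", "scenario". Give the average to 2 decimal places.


Lengths: "peer"=4, "perform"=7, "argue"=5, "phrase"=6, "scenario"=8
Sum = 30, Count = 5
Average = 30/5 = 6.00
= avg=6.00, min=4, max=8


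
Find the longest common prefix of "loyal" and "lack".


Word 1: "loyal"
Word 2: "lack"
Comparing from start:
  Pos 0: 'l' == 'l'
  Pos 1: 'o' != 'a' (stop)
LCP = "l" (length 1)


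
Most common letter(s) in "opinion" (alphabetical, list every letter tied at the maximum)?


Word: "opinion"
Letter counts:
  'i': 2
  'n': 2
  'o': 2
  'p': 1
Maximum count = 2
Most frequent = 'i', 'n', 'o' (2 times each)


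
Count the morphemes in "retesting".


Word: "retesting"
Morphemes: re- + test + -ing
Each morpheme carries meaning
= 3 morphemes


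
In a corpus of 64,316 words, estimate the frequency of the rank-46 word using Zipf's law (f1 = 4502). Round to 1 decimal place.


Zipf's law: f(r) = f(1) / r
f(1) = 4502
f(46) = 4502 / 46
= 97.9 occurrences


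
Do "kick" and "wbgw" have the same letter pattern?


Pattern of "kick": [0, 1, 2, 0]
Pattern of "wbgw": [0, 1, 2, 0]
Patterns match
Same pattern = Yes


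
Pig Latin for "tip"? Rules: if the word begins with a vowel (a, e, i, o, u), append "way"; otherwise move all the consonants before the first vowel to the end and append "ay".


Word: "tip"
Starts with consonant(s) → move to end, add 'ay'
Consonant cluster: "t"
Pig Latin = "iptay"


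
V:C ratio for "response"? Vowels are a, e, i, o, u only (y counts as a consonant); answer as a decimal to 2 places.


Word: "response"
Vowels (a,e,i,o,u): 3
Consonants: 5
Ratio = 3/5
= 0.60


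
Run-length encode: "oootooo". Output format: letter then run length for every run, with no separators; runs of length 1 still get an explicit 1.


String: "oootooo"
Scanning for consecutive runs:
  'o' x 3
  't' x 1
  'o' x 3
RLE = "o3t1o3"


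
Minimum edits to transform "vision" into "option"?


Word 1: "vision" (length 6)
Word 2: "option" (length 6)
One optimal edit sequence (insert/delete/substitute each cost 1):
  1. substitute 'v' -> 'o'  (+1)
  2. substitute 'i' -> 'p'  (+1)
  3. substitute 's' -> 't'  (+1)
  4. keep 'i'
  5. keep 'o'
  6. keep 'n'
Total edit operations: 3
Edit distance = 3


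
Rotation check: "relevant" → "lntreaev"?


Word: "relevant", Candidate: "lntreaev"
Method: check if candidate is substring of word+word
"relevantrelevant" contains "lntreaev"? No
Is rotation = No


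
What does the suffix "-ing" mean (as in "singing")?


Suffix: -ing
Example: singing = sing + -ing
Meaning = present participle


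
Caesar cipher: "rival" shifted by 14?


Word: "rival"
Shift: 14
Each letter → (letter + shift) mod 26:
  'r' (17) + 14 = 5 → 'f'
  'i' (8) + 14 = 22 → 'w'
  'v' (21) + 14 = 9 → 'j'
  'a' (0) + 14 = 14 → 'o'
  'l' (11) + 14 = 25 → 'z'
Result = "fwjoz"


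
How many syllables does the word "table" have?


Word: "table"
Syllable breakdown: ta · ble
Counting: 2 parts
= 2 syllables


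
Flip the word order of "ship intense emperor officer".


Original: "ship intense emperor officer"
Words (1..n): ship | intense | emperor | officer
Reversed (n..1): officer | emperor | intense | ship
Result = "officer emperor intense ship"


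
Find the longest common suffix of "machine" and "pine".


Word 1: "machine"
Word 2: "pine"
Comparing from end:
  Pos -1: 'e' == 'e'
  Pos -2: 'n' == 'n'
  Pos -3: 'i' == 'i'
  Pos -4: 'h' != 'p' (stop)
LCS = "ine" (length 3)


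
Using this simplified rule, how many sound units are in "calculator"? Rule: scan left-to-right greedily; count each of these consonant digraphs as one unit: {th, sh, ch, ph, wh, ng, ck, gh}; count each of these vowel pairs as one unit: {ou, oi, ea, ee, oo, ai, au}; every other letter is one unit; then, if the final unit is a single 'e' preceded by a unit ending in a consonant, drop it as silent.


Word: "calculator" (10 letters)
Left-to-right scan:
  [1] 'c' (letter)
  [2] 'a' (letter)
  [3] 'l' (letter)
  [4] 'c' (letter)
  [5] 'u' (letter)
  [6] 'l' (letter)
  [7] 'a' (letter)
  [8] 't' (letter)
  [9] 'o' (letter)
  [10] 'r' (letter)
Units from scan: 10
Sound units = 10 units


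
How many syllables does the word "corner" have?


Word: "corner"
Syllable breakdown: cor | ner
Counting: 2 parts
= 2 syllables


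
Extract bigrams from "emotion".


Word: "emotion" (length 7)
Number of bigrams = 7 - 2 + 1 = 6
  Position 0: "em"
  Position 1: "mo"
  Position 2: "ot"
  Position 3: "ti"
  Position 4: "io"
  Position 5: "on"
Bigrams = "em", "mo", "ot", "ti", "io", "on"


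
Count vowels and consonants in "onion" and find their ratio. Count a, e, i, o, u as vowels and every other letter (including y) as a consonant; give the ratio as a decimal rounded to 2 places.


Word: "onion"
Vowels (a,e,i,o,u): 3
Consonants: 2
Ratio = 3/2
= 1.50


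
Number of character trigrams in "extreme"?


Word: "extreme" (length 7)
Number of 3-grams = length - 3 + 1 = 7 - 3 + 1
= 5


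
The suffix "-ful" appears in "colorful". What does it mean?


Suffix: -ful
Example: colorful = color + -ful
Meaning = full of


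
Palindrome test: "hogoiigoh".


Word: "hogoiigoh"
Reversed: "hogiiogoh"
Forward == Backward? hogoiigoh != hogiiogoh
Palindrome = No


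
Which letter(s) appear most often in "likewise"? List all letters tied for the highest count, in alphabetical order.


Word: "likewise"
Letter counts:
  'e': 2
  'i': 2
  'k': 1
  'l': 1
  's': 1
  'w': 1
Maximum count = 2
Most frequent = 'e', 'i' (2 times each)


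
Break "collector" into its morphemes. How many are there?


Word: "collector"
Morphemes: collect / -or
Each morpheme carries meaning
= 2 morphemes


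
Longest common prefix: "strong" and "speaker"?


Word 1: "strong"
Word 2: "speaker"
Comparing from start:
  Pos 0: 's' == 's'
  Pos 1: 't' != 'p' (stop)
LCP = "s" (length 1)


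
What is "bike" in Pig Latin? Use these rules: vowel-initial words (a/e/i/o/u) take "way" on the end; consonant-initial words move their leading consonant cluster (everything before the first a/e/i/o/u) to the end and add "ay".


Word: "bike"
Starts with consonant(s) → move to end, add 'ay'
Consonant cluster: "b"
Pig Latin = "ikebay"


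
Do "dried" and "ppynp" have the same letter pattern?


Pattern of "dried": [0, 1, 2, 3, 0]
Pattern of "ppynp": [0, 0, 1, 2, 0]
Patterns do not match
Same pattern = No


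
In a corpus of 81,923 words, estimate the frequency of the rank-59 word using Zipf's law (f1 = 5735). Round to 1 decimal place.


Zipf's law: f(r) = f(1) / r
f(1) = 5735
f(59) = 5735 / 59
= 97.2 occurrences


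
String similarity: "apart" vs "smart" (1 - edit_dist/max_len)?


Word 1: "apart" (length 5)
Word 2: "smart" (length 5)
One optimal edit sequence:
  1. substitute 'a' -> 's'  (+1)
  2. substitute 'p' -> 'm'  (+1)
  3. keep 'a'
  4. keep 'r'
  5. keep 't'
Edit distance = 2
Max length = max(5, 5) = 5
Similarity = 1 - 2/5
= 0.6000


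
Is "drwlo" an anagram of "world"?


Word 1: "world" → sorted: dlorw
Word 2: "drwlo" → sorted: dlorw
Same letters? dlorw == dlorw
Anagram = Yes


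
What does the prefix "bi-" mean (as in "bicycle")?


Prefix: bi-
Example: bicycle (bi- + cycle)
Meaning = two


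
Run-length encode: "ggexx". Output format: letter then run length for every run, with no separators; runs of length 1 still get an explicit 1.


String: "ggexx"
Scanning for consecutive runs:
  'g' x 2
  'e' x 1
  'x' x 2
RLE = "g2e1x2"


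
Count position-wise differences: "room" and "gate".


Comparing character by character (same length = 4):
  Pos 0: 'r' vs 'g' !=
  Pos 1: 'o' vs 'a' !=
  Pos 2: 'o' vs 't' !=
  Pos 3: 'm' vs 'e' !=
Hamming distance = 4


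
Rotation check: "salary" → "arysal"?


Word: "salary", Candidate: "arysal"
Method: check if candidate is substring of word+word
"salarysalary" contains "arysal"? Yes
Is rotation = Yes


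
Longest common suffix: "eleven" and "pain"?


Word 1: "eleven"
Word 2: "pain"
Comparing from end:
  Pos -1: 'n' == 'n'
  Pos -2: 'e' != 'i' (stop)
LCS = "n" (length 1)


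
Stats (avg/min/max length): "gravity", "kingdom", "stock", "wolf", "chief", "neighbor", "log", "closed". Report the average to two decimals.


Lengths: "gravity"=7, "kingdom"=7, "stock"=5, "wolf"=4, "chief"=5, "neighbor"=8, "log"=3, "closed"=6
Sum = 45, Count = 8
Average = 45/8 = 5.63
= avg=5.63, min=3, max=8


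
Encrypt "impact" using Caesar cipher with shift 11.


Word: "impact"
Shift: 11
Each letter → (letter + shift) mod 26:
  'i' (8) + 11 = 19 → 't'
  'm' (12) + 11 = 23 → 'x'
  'p' (15) + 11 = 0 → 'a'
  'a' (0) + 11 = 11 → 'l'
  'c' (2) + 11 = 13 → 'n'
  't' (19) + 11 = 4 → 'e'
Result = "txalne"


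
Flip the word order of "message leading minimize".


Original: "message leading minimize"
Words (1..n): message | leading | minimize
Reversed (n..1): minimize | leading | message
Result = "minimize leading message"


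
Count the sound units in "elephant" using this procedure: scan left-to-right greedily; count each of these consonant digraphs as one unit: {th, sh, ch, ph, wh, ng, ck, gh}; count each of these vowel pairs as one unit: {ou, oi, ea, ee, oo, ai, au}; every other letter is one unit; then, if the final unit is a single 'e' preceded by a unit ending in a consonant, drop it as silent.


Word: "elephant" (8 letters)
Left-to-right scan:
  (1) 'e' (letter)
  (2) 'l' (letter)
  (3) 'e' (letter)
  (4) 'ph' (digraph)
  (5) 'a' (letter)
  (6) 'n' (letter)
  (7) 't' (letter)
Units from scan: 7
Sound units = 7 units


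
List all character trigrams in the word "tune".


Word: "tune" (length 4)
Number of trigrams = 4 - 3 + 1 = 2
  Position 0: "tun"
  Position 1: "une"
Trigrams = "tun", "une"


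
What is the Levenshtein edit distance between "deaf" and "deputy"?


Word 1: "deaf" (length 4)
Word 2: "deputy" (length 6)
One optimal edit sequence (insert/delete/substitute each cost 1):
  1. keep 'd'
  2. keep 'e'
  3. insert 'p'  (+1)
  4. insert 'u'  (+1)
  5. substitute 'a' -> 't'  (+1)
  6. substitute 'f' -> 'y'  (+1)
Total edit operations: 4
Edit distance = 4


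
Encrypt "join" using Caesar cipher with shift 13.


Word: "join"
Shift: 13
Each letter → (letter + shift) mod 26:
  'j' (9) + 13 = 22 → 'w'
  'o' (14) + 13 = 1 → 'b'
  'i' (8) + 13 = 21 → 'v'
  'n' (13) + 13 = 0 → 'a'
Result = "wbva"


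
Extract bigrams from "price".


Word: "price" (length 5)
Number of bigrams = 5 - 2 + 1 = 4
  Position 0: "pr"
  Position 1: "ri"
  Position 2: "ic"
  Position 3: "ce"
Bigrams = "pr", "ri", "ic", "ce"


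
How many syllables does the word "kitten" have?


Word: "kitten"
Syllable breakdown: kit · ten
Counting: 2 parts
= 2 syllables


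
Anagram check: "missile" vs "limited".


Word 1: "missile" → sorted: eiilmss
Word 2: "limited" → sorted: deiilmt
Same letters? eiilmss != deiilmt
Anagram = No


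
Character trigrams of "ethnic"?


Word: "ethnic" (length 6)
Number of trigrams = 6 - 3 + 1 = 4
  Position 0: "eth"
  Position 1: "thn"
  Position 2: "hni"
  Position 3: "nic"
Trigrams = "eth", "thn", "hni", "nic"


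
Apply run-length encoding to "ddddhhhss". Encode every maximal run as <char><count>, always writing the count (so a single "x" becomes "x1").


String: "ddddhhhss"
Scanning for consecutive runs:
  'd' x 4
  'h' x 3
  's' x 2
RLE = "d4h3s2"


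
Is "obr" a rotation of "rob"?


Word: "rob", Candidate: "obr"
Method: check if candidate is substring of word+word
"robrob" contains "obr"? Yes
Is rotation = Yes


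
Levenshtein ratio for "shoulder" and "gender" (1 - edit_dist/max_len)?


Word 1: "shoulder" (length 8)
Word 2: "gender" (length 6)
One optimal edit sequence:
  1. delete 's'  (+1)
  2. delete 'h'  (+1)
  3. substitute 'o' -> 'g'  (+1)
  4. substitute 'u' -> 'e'  (+1)
  5. substitute 'l' -> 'n'  (+1)
  6. keep 'd'
  7. keep 'e'
  8. keep 'r'
Edit distance = 5
Max length = max(8, 6) = 8
Similarity = 1 - 5/8
= 0.3750


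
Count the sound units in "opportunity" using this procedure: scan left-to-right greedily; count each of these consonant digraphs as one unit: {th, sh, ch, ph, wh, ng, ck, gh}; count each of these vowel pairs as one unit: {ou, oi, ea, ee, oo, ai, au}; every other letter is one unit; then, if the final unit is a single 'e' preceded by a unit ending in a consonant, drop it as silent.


Word: "opportunity" (11 letters)
Left-to-right scan:
  [1] 'o' (letter)
  [2] 'p' (letter)
  [3] 'p' (letter)
  [4] 'o' (letter)
  [5] 'r' (letter)
  [6] 't' (letter)
  [7] 'u' (letter)
  [8] 'n' (letter)
  [9] 'i' (letter)
  [10] 't' (letter)
  [11] 'y' (letter)
Units from scan: 11
Sound units = 11 units


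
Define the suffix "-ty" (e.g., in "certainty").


Suffix: -ty
As in: certainty -> certain + -ty
Meaning = quality of


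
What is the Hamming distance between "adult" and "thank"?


Comparing character by character (same length = 5):
  Pos 0: 'a' vs 't' !=
  Pos 1: 'd' vs 'h' !=
  Pos 2: 'u' vs 'a' !=
  Pos 3: 'l' vs 'n' !=
  Pos 4: 't' vs 'k' !=
Hamming distance = 5


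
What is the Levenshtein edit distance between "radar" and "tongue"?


Word 1: "radar" (length 5)
Word 2: "tongue" (length 6)
One optimal edit sequence (insert/delete/substitute each cost 1):
  1. insert 't'  (+1)
  2. substitute 'r' -> 'o'  (+1)
  3. substitute 'a' -> 'n'  (+1)
  4. substitute 'd' -> 'g'  (+1)
  5. substitute 'a' -> 'u'  (+1)
  6. substitute 'r' -> 'e'  (+1)
Total edit operations: 6
Edit distance = 6


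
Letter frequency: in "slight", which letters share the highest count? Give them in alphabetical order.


Word: "slight"
Letter counts:
  'g': 1
  'h': 1
  'i': 1
  'l': 1
  's': 1
  't': 1
Maximum count = 1
Most frequent = 'g', 'h', 'i', 'l', 's', 't' (1 time each)


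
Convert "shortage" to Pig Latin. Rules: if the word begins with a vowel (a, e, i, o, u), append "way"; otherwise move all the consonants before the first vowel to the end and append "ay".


Word: "shortage"
Starts with consonant(s) → move to end, add 'ay'
Consonant cluster: "sh"
Pig Latin = "ortageshay"


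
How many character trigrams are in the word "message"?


Word: "message" (length 7)
Number of 3-grams = length - 3 + 1 = 7 - 3 + 1
= 5


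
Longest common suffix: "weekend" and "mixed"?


Word 1: "weekend"
Word 2: "mixed"
Comparing from end:
  Pos -1: 'd' == 'd'
  Pos -2: 'n' != 'e' (stop)
LCS = "d" (length 1)


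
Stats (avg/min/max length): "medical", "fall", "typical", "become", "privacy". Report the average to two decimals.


Lengths: "medical"=7, "fall"=4, "typical"=7, "become"=6, "privacy"=7
Sum = 31, Count = 5
Average = 31/5 = 6.20
= avg=6.20, min=4, max=7


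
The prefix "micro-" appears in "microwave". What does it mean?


Prefix: micro-
Example: microwave = micro- + wave
Meaning = small


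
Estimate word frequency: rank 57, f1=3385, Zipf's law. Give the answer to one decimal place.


Zipf's law: f(r) = f(1) / r
f(1) = 3385
f(57) = 3385 / 57
= 59.4 occurrences


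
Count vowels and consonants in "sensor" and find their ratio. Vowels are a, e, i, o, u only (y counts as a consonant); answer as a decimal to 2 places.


Word: "sensor"
Vowels (a,e,i,o,u): 2
Consonants: 4
Ratio = 2/4
= 0.50


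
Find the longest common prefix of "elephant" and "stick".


Word 1: "elephant"
Word 2: "stick"
Comparing from start:
  Pos 0: 'e' != 's' (stop)
LCP = "" (length 0)


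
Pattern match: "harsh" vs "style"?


Pattern of "harsh": [0, 1, 2, 3, 0]
Pattern of "style": [0, 1, 2, 3, 4]
Patterns do not match
Same pattern = No


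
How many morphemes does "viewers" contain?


Word: "viewers"
Morphemes: view | -er | -s
Each morpheme carries meaning
= 3 morphemes


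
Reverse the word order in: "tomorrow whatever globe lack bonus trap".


Original: "tomorrow whatever globe lack bonus trap"
Words (1..n): tomorrow | whatever | globe | lack | bonus | trap
Reversed (n..1): trap | bonus | lack | globe | whatever | tomorrow
Result = "trap bonus lack globe whatever tomorrow"


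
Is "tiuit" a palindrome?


Word: "tiuit"
Reversed: "tiuit"
Forward == Backward? tiuit == tiuit
Palindrome = Yes


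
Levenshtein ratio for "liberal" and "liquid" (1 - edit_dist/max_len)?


Word 1: "liberal" (length 7)
Word 2: "liquid" (length 6)
One optimal edit sequence:
  1. keep 'l'
  2. keep 'i'
  3. delete 'b'  (+1)
  4. substitute 'e' -> 'q'  (+1)
  5. substitute 'r' -> 'u'  (+1)
  6. substitute 'a' -> 'i'  (+1)
  7. substitute 'l' -> 'd'  (+1)
Edit distance = 5
Max length = max(7, 6) = 7
Similarity = 1 - 5/7
= 0.2857


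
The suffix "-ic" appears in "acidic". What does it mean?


Suffix: -ic
As in: acidic -> acid + -ic
Meaning = relating to


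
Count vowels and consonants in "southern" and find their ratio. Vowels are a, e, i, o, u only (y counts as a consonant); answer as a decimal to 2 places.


Word: "southern"
Vowels (a,e,i,o,u): 3
Consonants: 5
Ratio = 3/5
= 0.60


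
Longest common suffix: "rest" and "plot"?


Word 1: "rest"
Word 2: "plot"
Comparing from end:
  Pos -1: 't' == 't'
  Pos -2: 's' != 'o' (stop)
LCS = "t" (length 1)


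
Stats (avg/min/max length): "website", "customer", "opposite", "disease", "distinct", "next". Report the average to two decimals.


Lengths: "website"=7, "customer"=8, "opposite"=8, "disease"=7, "distinct"=8, "next"=4
Sum = 42, Count = 6
Average = 42/6 = 7.00
= avg=7.00, min=4, max=8


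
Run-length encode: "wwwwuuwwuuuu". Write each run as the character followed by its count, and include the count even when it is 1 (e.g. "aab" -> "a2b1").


String: "wwwwuuwwuuuu"
Scanning for consecutive runs:
  'w' x 4
  'u' x 2
  'w' x 2
  'u' x 4
RLE = "w4u2w2u4"


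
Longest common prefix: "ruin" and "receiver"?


Word 1: "ruin"
Word 2: "receiver"
Comparing from start:
  Pos 0: 'r' == 'r'
  Pos 1: 'u' != 'e' (stop)
LCP = "r" (length 1)


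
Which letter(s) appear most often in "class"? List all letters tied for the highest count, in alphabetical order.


Word: "class"
Letter counts:
  'a': 1
  'c': 1
  'l': 1
  's': 2
Maximum count = 2
Most frequent = 's' (2 times each)


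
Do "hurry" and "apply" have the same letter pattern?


Pattern of "hurry": [0, 1, 2, 2, 3]
Pattern of "apply": [0, 1, 1, 2, 3]
Patterns do not match
Same pattern = No


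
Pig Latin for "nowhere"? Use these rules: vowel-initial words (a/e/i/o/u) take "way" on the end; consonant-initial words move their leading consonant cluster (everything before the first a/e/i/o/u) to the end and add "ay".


Word: "nowhere"
Starts with consonant(s) → move to end, add 'ay'
Consonant cluster: "n"
Pig Latin = "owherenay"


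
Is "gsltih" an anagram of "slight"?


Word 1: "slight" → sorted: ghilst
Word 2: "gsltih" → sorted: ghilst
Same letters? ghilst == ghilst
Anagram = Yes


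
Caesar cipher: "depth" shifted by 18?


Word: "depth"
Shift: 18
Each letter → (letter + shift) mod 26:
  'd' (3) + 18 = 21 → 'v'
  'e' (4) + 18 = 22 → 'w'
  'p' (15) + 18 = 7 → 'h'
  't' (19) + 18 = 11 → 'l'
  'h' (7) + 18 = 25 → 'z'
Result = "vwhlz"


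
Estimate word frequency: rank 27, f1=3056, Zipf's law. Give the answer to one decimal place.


Zipf's law: f(r) = f(1) / r
f(1) = 3056
f(27) = 3056 / 27
= 113.2 occurrences


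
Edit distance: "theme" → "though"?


Word 1: "theme" (length 5)
Word 2: "though" (length 6)
One optimal edit sequence (insert/delete/substitute each cost 1):
  1. keep 't'
  2. keep 'h'
  3. insert 'o'  (+1)
  4. substitute 'e' -> 'u'  (+1)
  5. substitute 'm' -> 'g'  (+1)
  6. substitute 'e' -> 'h'  (+1)
Total edit operations: 4
Edit distance = 4


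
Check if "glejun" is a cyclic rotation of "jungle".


Word: "jungle", Candidate: "glejun"
Method: check if candidate is substring of word+word
"junglejungle" contains "glejun"? Yes
Is rotation = Yes


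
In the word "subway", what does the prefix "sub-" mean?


Prefix: sub-
As in: subway -> sub- + way
Meaning = under / below


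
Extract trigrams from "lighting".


Word: "lighting" (length 8)
Number of trigrams = 8 - 3 + 1 = 6
  Position 0: "lig"
  Position 1: "igh"
  Position 2: "ght"
  Position 3: "hti"
  Position 4: "tin"
  Position 5: "ing"
Trigrams = "lig", "igh", "ght", "hti", "tin", "ing"


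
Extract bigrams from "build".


Word: "build" (length 5)
Number of bigrams = 5 - 2 + 1 = 4
  Position 0: "bu"
  Position 1: "ui"
  Position 2: "il"
  Position 3: "ld"
Bigrams = "bu", "ui", "il", "ld"


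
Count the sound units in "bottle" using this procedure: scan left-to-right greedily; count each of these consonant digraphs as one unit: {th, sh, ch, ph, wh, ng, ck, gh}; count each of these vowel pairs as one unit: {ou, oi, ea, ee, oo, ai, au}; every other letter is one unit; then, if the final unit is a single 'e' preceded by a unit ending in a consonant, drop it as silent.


Word: "bottle" (6 letters)
Left-to-right scan:
  (1) 'b' (letter)
  (2) 'o' (letter)
  (3) 't' (letter)
  (4) 't' (letter)
  (5) 'l' (letter)
  (6) 'e' (letter)
Units from scan: 6
Final unit is 'e' after a consonant -> drop as silent (-1)
Sound units = 5 units


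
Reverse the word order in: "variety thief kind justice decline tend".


Original: "variety thief kind justice decline tend"
Words (1..n): variety | thief | kind | justice | decline | tend
Reversed (n..1): tend | decline | justice | kind | thief | variety
Result = "tend decline justice kind thief variety"


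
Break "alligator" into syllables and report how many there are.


Word: "alligator"
Syllable breakdown: al · li · ga · tor
Counting: 4 parts
= 4 syllables


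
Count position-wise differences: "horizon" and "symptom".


Comparing character by character (same length = 7):
  Pos 0: 'h' vs 's' !=
  Pos 1: 'o' vs 'y' !=
  Pos 2: 'r' vs 'm' !=
  Pos 3: 'i' vs 'p' !=
  Pos 4: 'z' vs 't' !=
  Pos 5: 'o' vs 'o' =
  Pos 6: 'n' vs 'm' !=
Hamming distance = 6


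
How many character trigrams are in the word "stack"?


Word: "stack" (length 5)
Number of 3-grams = length - 3 + 1 = 5 - 3 + 1
= 3


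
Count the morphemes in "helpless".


Word: "helpless"
Morphemes: help / -less
Each morpheme carries meaning
= 2 morphemes


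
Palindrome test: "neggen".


Word: "neggen"
Reversed: "neggen"
Forward == Backward? neggen == neggen
Palindrome = Yes


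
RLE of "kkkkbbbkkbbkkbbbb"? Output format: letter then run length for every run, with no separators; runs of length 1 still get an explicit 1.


String: "kkkkbbbkkbbkkbbbb"
Scanning for consecutive runs:
  'k' x 4
  'b' x 3
  'k' x 2
  'b' x 2
  'k' x 2
  'b' x 4
RLE = "k4b3k2b2k2b4"


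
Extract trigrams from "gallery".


Word: "gallery" (length 7)
Number of trigrams = 7 - 3 + 1 = 5
  Position 0: "gal"
  Position 1: "all"
  Position 2: "lle"
  Position 3: "ler"
  Position 4: "ery"
Trigrams = "gal", "all", "lle", "ler", "ery"


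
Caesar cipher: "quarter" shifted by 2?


Word: "quarter"
Shift: 2
Each letter → (letter + shift) mod 26:
  'q' (16) + 2 = 18 → 's'
  'u' (20) + 2 = 22 → 'w'
  'a' (0) + 2 = 2 → 'c'
  'r' (17) + 2 = 19 → 't'
  't' (19) + 2 = 21 → 'v'
  'e' (4) + 2 = 6 → 'g'
  'r' (17) + 2 = 19 → 't'
Result = "swctvgt"


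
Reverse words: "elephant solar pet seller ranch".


Original: "elephant solar pet seller ranch"
Words (1..n): elephant | solar | pet | seller | ranch
Reversed (n..1): ranch | seller | pet | solar | elephant
Result = "ranch seller pet solar elephant"


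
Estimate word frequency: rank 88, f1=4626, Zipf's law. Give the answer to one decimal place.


Zipf's law: f(r) = f(1) / r
f(1) = 4626
f(88) = 4626 / 88
= 52.6 occurrences


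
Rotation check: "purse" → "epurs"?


Word: "purse", Candidate: "epurs"
Method: check if candidate is substring of word+word
"pursepurse" contains "epurs"? Yes
Is rotation = Yes


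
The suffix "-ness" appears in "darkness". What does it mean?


Suffix: -ness
Example: darkness (dark + -ness)
Meaning = state of being


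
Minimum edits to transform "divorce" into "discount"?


Word 1: "divorce" (length 7)
Word 2: "discount" (length 8)
One optimal edit sequence (insert/delete/substitute each cost 1):
  1. keep 'd'
  2. keep 'i'
  3. insert 's'  (+1)
  4. substitute 'v' -> 'c'  (+1)
  5. keep 'o'
  6. substitute 'r' -> 'u'  (+1)
  7. substitute 'c' -> 'n'  (+1)
  8. substitute 'e' -> 't'  (+1)
Total edit operations: 5
Edit distance = 5


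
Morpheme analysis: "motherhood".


Word: "motherhood"
Morphemes: mother / -hood
Each morpheme carries meaning
= 2 morphemes


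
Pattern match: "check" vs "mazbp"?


Pattern of "check": [0, 1, 2, 0, 3]
Pattern of "mazbp": [0, 1, 2, 3, 4]
Patterns do not match
Same pattern = No
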